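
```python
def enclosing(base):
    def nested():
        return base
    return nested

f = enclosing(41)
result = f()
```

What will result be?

Step 1: enclosing(41) creates closure capturing base = 41.
Step 2: f() returns the captured base = 41.
Step 3: result = 41

The answer is 41.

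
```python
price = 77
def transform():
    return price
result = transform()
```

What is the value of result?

Step 1: price = 77 is defined in the global scope.
Step 2: transform() looks up price. No local price exists, so Python checks the global scope via LEGB rule and finds price = 77.
Step 3: result = 77

The answer is 77.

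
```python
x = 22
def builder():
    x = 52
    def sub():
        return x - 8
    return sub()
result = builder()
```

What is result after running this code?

Step 1: builder() shadows global x with x = 52.
Step 2: sub() finds x = 52 in enclosing scope, computes 52 - 8 = 44.
Step 3: result = 44

The answer is 44.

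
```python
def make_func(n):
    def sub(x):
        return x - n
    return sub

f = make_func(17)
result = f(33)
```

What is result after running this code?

Step 1: make_func(17) creates a closure capturing n = 17.
Step 2: f(33) computes 33 - 17 = 16.
Step 3: result = 16

The answer is 16.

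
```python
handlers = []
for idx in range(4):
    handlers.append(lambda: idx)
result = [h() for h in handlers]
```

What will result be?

Step 1: All 4 lambdas share the same variable idx.
Step 2: After the loop, idx = 3.
Step 3: Each call returns 3. result = [3, 3, 3, 3]

The answer is [3, 3, 3, 3].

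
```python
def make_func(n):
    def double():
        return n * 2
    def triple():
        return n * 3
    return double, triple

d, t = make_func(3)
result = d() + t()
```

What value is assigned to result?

Step 1: Both closures capture the same n = 3.
Step 2: d() = 3 * 2 = 6, t() = 3 * 3 = 9.
Step 3: result = 6 + 9 = 15

The answer is 15.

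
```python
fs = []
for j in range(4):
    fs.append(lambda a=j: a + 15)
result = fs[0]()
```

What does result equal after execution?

Step 1: Default argument a=j captures j's value at definition time.
Step 2: fs[0] was defined when j = 0, so a defaults to 0.
Step 3: result = 0 + 15 = 15 (default arg fixes the late binding issue)

The answer is 15.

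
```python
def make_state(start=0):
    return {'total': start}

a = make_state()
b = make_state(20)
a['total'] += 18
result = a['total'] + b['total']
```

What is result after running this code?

Step 1: make_state() returns a new dict each call (immutable default 0).
Step 2: a = {'total': 0}, b = {'total': 20}.
Step 3: a['total'] += 18 = 18. result = 18 + 20 = 38

The answer is 38.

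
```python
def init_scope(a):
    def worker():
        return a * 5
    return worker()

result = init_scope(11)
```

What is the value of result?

Step 1: init_scope(11) binds parameter a = 11.
Step 2: worker() accesses a = 11 from enclosing scope.
Step 3: result = 11 * 5 = 55

The answer is 55.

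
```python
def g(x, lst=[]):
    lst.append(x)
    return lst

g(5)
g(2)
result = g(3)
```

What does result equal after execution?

Step 1: Mutable default argument gotcha! The list [] is created once.
Step 2: Each call appends to the SAME list: [5], [5, 2], [5, 2, 3].
Step 3: result = [5, 2, 3]

The answer is [5, 2, 3].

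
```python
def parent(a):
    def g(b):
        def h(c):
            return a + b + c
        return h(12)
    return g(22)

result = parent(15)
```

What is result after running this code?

Step 1: a = 15, b = 22, c = 12 across three nested scopes.
Step 2: h() accesses all three via LEGB rule.
Step 3: result = 15 + 22 + 12 = 49

The answer is 49.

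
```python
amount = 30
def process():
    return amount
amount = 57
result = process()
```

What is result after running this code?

Step 1: amount is first set to 30, then reassigned to 57.
Step 2: process() is called after the reassignment, so it looks up the current global amount = 57.
Step 3: result = 57

The answer is 57.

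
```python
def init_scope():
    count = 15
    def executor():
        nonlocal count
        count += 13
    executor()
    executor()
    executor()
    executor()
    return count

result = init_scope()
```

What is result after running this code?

Step 1: count starts at 15.
Step 2: executor() is called 4 times, each adding 13.
Step 3: count = 15 + 13 * 4 = 67

The answer is 67.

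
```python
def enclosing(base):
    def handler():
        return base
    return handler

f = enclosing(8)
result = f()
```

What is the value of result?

Step 1: enclosing(8) creates closure capturing base = 8.
Step 2: f() returns the captured base = 8.
Step 3: result = 8

The answer is 8.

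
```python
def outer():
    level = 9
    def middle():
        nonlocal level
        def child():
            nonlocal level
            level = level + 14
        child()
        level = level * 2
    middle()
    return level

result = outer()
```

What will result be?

Step 1: level = 9.
Step 2: child() adds 14: level = 9 + 14 = 23.
Step 3: middle() doubles: level = 23 * 2 = 46.
Step 4: result = 46

The answer is 46.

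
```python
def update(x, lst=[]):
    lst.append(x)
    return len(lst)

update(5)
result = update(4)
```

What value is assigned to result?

Step 1: Mutable default list persists between calls.
Step 2: First call: lst = [5], len = 1. Second call: lst = [5, 4], len = 2.
Step 3: result = 2

The answer is 2.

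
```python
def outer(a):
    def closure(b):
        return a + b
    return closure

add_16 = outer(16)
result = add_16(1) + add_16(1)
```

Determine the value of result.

Step 1: add_16 captures a = 16.
Step 2: add_16(1) = 16 + 1 = 17, called twice.
Step 3: result = 17 + 17 = 34

The answer is 34.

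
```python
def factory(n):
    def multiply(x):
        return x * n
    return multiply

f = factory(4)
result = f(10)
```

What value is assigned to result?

Step 1: factory(4) returns multiply closure with n = 4.
Step 2: f(10) computes 10 * 4 = 40.
Step 3: result = 40

The answer is 40.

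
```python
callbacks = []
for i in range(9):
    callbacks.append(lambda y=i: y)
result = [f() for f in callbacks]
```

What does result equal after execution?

Step 1: Default arg y=i captures i at each iteration.
Step 2: Each lambda has its own default: 0, 1, ..., 8.
Step 3: result = [0, 1, 2, 3, 4, 5, 6, 7, 8]

The answer is [0, 1, 2, 3, 4, 5, 6, 7, 8].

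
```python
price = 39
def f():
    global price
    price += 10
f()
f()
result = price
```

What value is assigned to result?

Step 1: price = 39.
Step 2: First f(): price = 39 + 10 = 49.
Step 3: Second f(): price = 49 + 10 = 59. result = 59

The answer is 59.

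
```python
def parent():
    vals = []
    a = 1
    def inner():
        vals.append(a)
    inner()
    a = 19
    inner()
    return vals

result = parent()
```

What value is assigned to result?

Step 1: a = 1. inner() appends current a to vals.
Step 2: First inner(): appends 1. Then a = 19.
Step 3: Second inner(): appends 19 (closure sees updated a). result = [1, 19]

The answer is [1, 19].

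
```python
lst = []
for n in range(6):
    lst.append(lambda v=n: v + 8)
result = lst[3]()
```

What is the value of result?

Step 1: Default argument v=n captures n's value at definition time.
Step 2: lst[3] was defined when n = 3, so v defaults to 3.
Step 3: result = 3 + 8 = 11 (default arg fixes the late binding issue)

The answer is 11.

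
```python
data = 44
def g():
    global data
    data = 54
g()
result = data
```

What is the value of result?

Step 1: data = 44 globally.
Step 2: g() declares global data and sets it to 54.
Step 3: After g(), global data = 54. result = 54

The answer is 54.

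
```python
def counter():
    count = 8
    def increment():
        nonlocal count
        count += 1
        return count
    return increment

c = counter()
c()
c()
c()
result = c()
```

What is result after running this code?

Step 1: counter() creates closure with count = 8.
Step 2: Each c() call increments count via nonlocal. After 4 calls: 8 + 4 = 12.
Step 3: result = 12

The answer is 12.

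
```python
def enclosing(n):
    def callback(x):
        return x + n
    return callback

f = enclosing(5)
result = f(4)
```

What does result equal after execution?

Step 1: enclosing(5) creates a closure that captures n = 5.
Step 2: f(4) calls the closure with x = 4, returning 4 + 5 = 9.
Step 3: result = 9

The answer is 9.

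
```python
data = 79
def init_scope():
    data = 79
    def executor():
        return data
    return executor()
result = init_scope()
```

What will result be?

Step 1: data = 79 globally, but init_scope() defines data = 79 locally.
Step 2: executor() looks up data. Not in local scope, so checks enclosing scope (init_scope) and finds data = 79.
Step 3: result = 79

The answer is 79.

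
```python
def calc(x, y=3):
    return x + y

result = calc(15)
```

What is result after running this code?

Step 1: calc(15) uses default y = 3.
Step 2: Returns 15 + 3 = 18.
Step 3: result = 18

The answer is 18.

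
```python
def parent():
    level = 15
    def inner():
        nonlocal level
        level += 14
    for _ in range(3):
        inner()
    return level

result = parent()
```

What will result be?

Step 1: level = 15.
Step 2: inner() is called 3 times in a loop, each adding 14 via nonlocal.
Step 3: level = 15 + 14 * 3 = 57

The answer is 57.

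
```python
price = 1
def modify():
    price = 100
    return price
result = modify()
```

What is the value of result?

Step 1: Global price = 1.
Step 2: modify() creates local price = 100, shadowing the global.
Step 3: Returns local price = 100. result = 100

The answer is 100.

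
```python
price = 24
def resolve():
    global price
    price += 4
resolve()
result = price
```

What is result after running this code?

Step 1: price = 24 globally.
Step 2: resolve() modifies global price: price += 4 = 28.
Step 3: result = 28

The answer is 28.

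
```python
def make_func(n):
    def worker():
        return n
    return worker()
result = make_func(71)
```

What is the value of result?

Step 1: make_func(71) binds parameter n = 71.
Step 2: worker() looks up n in enclosing scope and finds the parameter n = 71.
Step 3: result = 71

The answer is 71.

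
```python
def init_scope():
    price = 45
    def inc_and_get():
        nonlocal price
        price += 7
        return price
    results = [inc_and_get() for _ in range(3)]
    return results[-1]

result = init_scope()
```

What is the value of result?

Step 1: price = 45.
Step 2: Three calls to inc_and_get(), each adding 7.
Step 3: Last value = 45 + 7 * 3 = 66

The answer is 66.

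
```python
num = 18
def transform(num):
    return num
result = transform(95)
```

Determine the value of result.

Step 1: Global num = 18.
Step 2: transform(95) takes parameter num = 95, which shadows the global.
Step 3: result = 95

The answer is 95.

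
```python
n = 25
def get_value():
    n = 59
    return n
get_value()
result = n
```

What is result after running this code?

Step 1: n = 25 globally.
Step 2: get_value() creates a LOCAL n = 59 (no global keyword!).
Step 3: The global n is unchanged. result = 25

The answer is 25.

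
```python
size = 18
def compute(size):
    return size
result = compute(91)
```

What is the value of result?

Step 1: Global size = 18.
Step 2: compute(91) takes parameter size = 91, which shadows the global.
Step 3: result = 91

The answer is 91.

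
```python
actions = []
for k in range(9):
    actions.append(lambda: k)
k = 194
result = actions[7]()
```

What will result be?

Step 1: Lambdas capture the variable k by reference, not by value.
Step 2: After the loop, k is reassigned to 194.
Step 3: actions[7]() looks up the current k = 194. result = 194

The answer is 194.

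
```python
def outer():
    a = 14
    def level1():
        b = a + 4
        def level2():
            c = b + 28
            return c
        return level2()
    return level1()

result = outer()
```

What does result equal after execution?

Step 1: a = 14. b = a + 4 = 18.
Step 2: c = b + 28 = 18 + 28 = 46.
Step 3: result = 46

The answer is 46.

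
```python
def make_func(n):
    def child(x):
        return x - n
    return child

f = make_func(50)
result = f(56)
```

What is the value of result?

Step 1: make_func(50) creates a closure capturing n = 50.
Step 2: f(56) computes 56 - 50 = 6.
Step 3: result = 6

The answer is 6.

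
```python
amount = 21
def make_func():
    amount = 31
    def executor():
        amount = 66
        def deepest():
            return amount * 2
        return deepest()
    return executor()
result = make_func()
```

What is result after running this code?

Step 1: deepest() looks up amount through LEGB: not local, finds amount = 66 in enclosing executor().
Step 2: Returns 66 * 2 = 132.
Step 3: result = 132

The answer is 132.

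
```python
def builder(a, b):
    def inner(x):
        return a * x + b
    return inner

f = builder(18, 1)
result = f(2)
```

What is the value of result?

Step 1: builder(18, 1) captures a = 18, b = 1.
Step 2: f(2) computes 18 * 2 + 1 = 37.
Step 3: result = 37

The answer is 37.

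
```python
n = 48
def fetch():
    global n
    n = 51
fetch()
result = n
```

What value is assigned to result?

Step 1: n = 48 globally.
Step 2: fetch() declares global n and sets it to 51.
Step 3: After fetch(), global n = 51. result = 51

The answer is 51.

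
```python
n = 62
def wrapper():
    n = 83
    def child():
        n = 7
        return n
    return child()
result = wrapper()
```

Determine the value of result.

Step 1: Three scopes define n: global (62), wrapper (83), child (7).
Step 2: child() has its own local n = 7, which shadows both enclosing and global.
Step 3: result = 7 (local wins in LEGB)

The answer is 7.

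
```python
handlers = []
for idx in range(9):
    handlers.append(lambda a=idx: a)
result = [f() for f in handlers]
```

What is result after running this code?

Step 1: Default arg a=idx captures idx at each iteration.
Step 2: Each lambda has its own default: 0, 1, ..., 8.
Step 3: result = [0, 1, 2, 3, 4, 5, 6, 7, 8]

The answer is [0, 1, 2, 3, 4, 5, 6, 7, 8].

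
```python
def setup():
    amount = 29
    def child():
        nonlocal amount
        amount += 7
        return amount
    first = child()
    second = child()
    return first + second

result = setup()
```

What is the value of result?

Step 1: amount starts at 29.
Step 2: First call: amount = 29 + 7 = 36, returns 36.
Step 3: Second call: amount = 36 + 7 = 43, returns 43.
Step 4: result = 36 + 43 = 79

The answer is 79.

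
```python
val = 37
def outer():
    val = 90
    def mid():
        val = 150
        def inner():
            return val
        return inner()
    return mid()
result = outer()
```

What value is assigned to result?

Step 1: Three levels of shadowing: global 37, outer 90, mid 150.
Step 2: inner() finds val = 150 in enclosing mid() scope.
Step 3: result = 150

The answer is 150.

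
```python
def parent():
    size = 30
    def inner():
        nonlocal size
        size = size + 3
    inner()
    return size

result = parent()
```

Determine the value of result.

Step 1: parent() sets size = 30.
Step 2: inner() uses nonlocal to modify size in parent's scope: size = 30 + 3 = 33.
Step 3: parent() returns the modified size = 33

The answer is 33.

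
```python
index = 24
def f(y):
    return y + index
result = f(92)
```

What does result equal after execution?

Step 1: index = 24 is defined globally.
Step 2: f(92) uses parameter y = 92 and looks up index from global scope = 24.
Step 3: result = 92 + 24 = 116

The answer is 116.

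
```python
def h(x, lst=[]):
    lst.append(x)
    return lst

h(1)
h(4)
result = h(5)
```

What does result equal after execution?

Step 1: Mutable default argument gotcha! The list [] is created once.
Step 2: Each call appends to the SAME list: [1], [1, 4], [1, 4, 5].
Step 3: result = [1, 4, 5]

The answer is [1, 4, 5].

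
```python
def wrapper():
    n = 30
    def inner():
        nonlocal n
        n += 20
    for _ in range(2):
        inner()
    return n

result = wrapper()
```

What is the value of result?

Step 1: n = 30.
Step 2: inner() is called 2 times in a loop, each adding 20 via nonlocal.
Step 3: n = 30 + 20 * 2 = 70

The answer is 70.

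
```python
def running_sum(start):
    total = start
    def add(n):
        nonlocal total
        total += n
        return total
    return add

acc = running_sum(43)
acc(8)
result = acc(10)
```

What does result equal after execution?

Step 1: running_sum(43) creates closure with total = 43.
Step 2: First acc(8): total = 43 + 8 = 51.
Step 3: Second acc(10): total = 51 + 10 = 61. result = 61

The answer is 61.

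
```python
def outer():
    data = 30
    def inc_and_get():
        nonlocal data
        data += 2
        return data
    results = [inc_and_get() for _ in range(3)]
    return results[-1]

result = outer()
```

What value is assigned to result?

Step 1: data = 30.
Step 2: Three calls to inc_and_get(), each adding 2.
Step 3: Last value = 30 + 2 * 3 = 36

The answer is 36.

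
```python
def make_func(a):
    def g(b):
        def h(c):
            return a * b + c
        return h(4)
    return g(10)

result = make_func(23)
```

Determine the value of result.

Step 1: a = 23, b = 10, c = 4.
Step 2: h() computes a * b + c = 23 * 10 + 4 = 234.
Step 3: result = 234

The answer is 234.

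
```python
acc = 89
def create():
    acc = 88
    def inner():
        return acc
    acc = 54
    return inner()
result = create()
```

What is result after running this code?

Step 1: create() sets acc = 88, then later acc = 54.
Step 2: inner() is called after acc is reassigned to 54. Closures capture variables by reference, not by value.
Step 3: result = 54

The answer is 54.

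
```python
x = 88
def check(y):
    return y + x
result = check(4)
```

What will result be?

Step 1: x = 88 is defined globally.
Step 2: check(4) uses parameter y = 4 and looks up x from global scope = 88.
Step 3: result = 4 + 88 = 92

The answer is 92.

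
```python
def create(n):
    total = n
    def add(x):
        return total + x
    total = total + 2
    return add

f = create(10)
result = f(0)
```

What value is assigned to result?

Step 1: create(10) sets total = 10, then total = 10 + 2 = 12.
Step 2: Closures capture by reference, so add sees total = 12.
Step 3: f(0) returns 12 + 0 = 12

The answer is 12.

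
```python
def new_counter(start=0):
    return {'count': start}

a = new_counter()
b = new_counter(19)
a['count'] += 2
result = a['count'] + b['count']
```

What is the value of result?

Step 1: new_counter() returns a new dict each call (immutable default 0).
Step 2: a = {'count': 0}, b = {'count': 19}.
Step 3: a['count'] += 2 = 2. result = 2 + 19 = 21

The answer is 21.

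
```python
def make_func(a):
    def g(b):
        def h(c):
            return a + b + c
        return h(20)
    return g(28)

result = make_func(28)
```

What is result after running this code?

Step 1: a = 28, b = 28, c = 20 across three nested scopes.
Step 2: h() accesses all three via LEGB rule.
Step 3: result = 28 + 28 + 20 = 76

The answer is 76.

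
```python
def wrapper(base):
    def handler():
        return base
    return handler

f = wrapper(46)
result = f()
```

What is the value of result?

Step 1: wrapper(46) creates closure capturing base = 46.
Step 2: f() returns the captured base = 46.
Step 3: result = 46

The answer is 46.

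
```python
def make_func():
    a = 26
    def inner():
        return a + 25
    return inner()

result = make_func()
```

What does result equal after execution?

Step 1: make_func() defines a = 26.
Step 2: inner() reads a = 26 from enclosing scope, returns 26 + 25 = 51.
Step 3: result = 51

The answer is 51.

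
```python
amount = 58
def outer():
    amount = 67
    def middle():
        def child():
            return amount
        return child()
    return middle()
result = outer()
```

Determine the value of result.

Step 1: outer() defines amount = 67. middle() and child() have no local amount.
Step 2: child() checks local (none), enclosing middle() (none), enclosing outer() and finds amount = 67.
Step 3: result = 67

The answer is 67.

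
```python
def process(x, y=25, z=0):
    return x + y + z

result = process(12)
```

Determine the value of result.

Step 1: process(12) uses defaults y = 25, z = 0.
Step 2: Returns 12 + 25 + 0 = 37.
Step 3: result = 37

The answer is 37.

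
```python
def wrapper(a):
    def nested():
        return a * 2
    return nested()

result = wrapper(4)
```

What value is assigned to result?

Step 1: wrapper(4) binds parameter a = 4.
Step 2: nested() accesses a = 4 from enclosing scope.
Step 3: result = 4 * 2 = 8

The answer is 8.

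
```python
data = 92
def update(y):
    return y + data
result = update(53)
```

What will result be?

Step 1: data = 92 is defined globally.
Step 2: update(53) uses parameter y = 53 and looks up data from global scope = 92.
Step 3: result = 53 + 92 = 145

The answer is 145.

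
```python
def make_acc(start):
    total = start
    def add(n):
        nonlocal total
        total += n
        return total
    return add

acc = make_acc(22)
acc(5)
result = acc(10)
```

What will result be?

Step 1: make_acc(22) creates closure with total = 22.
Step 2: First acc(5): total = 22 + 5 = 27.
Step 3: Second acc(10): total = 27 + 10 = 37. result = 37

The answer is 37.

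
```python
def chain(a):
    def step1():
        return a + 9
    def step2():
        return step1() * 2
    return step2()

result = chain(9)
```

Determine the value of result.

Step 1: chain(9) captures a = 9.
Step 2: step2() calls step1() which returns 9 + 9 = 18.
Step 3: step2() returns 18 * 2 = 36

The answer is 36.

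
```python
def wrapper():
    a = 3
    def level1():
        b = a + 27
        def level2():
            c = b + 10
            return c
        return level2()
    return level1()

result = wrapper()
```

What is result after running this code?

Step 1: a = 3. b = a + 27 = 30.
Step 2: c = b + 10 = 30 + 10 = 40.
Step 3: result = 40

The answer is 40.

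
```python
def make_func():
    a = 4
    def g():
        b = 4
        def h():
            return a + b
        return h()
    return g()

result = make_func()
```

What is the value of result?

Step 1: make_func() defines a = 4. g() defines b = 4.
Step 2: h() accesses both from enclosing scopes: a = 4, b = 4.
Step 3: result = 4 + 4 = 8

The answer is 8.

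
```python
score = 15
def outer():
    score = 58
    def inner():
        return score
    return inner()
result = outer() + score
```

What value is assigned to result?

Step 1: Global score = 15. outer() shadows with score = 58.
Step 2: inner() returns enclosing score = 58. outer() = 58.
Step 3: result = 58 + global score (15) = 73

The answer is 73.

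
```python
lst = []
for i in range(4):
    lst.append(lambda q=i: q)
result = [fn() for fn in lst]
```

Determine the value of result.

Step 1: Default arg q=i captures i at each iteration.
Step 2: Each lambda has its own default: 0, 1, ..., 3.
Step 3: result = [0, 1, 2, 3]

The answer is [0, 1, 2, 3].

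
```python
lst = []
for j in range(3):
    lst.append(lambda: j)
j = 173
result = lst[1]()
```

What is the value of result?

Step 1: Lambdas capture the variable j by reference, not by value.
Step 2: After the loop, j is reassigned to 173.
Step 3: lst[1]() looks up the current j = 173. result = 173

The answer is 173.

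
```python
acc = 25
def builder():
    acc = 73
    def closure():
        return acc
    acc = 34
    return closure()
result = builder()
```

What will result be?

Step 1: builder() sets acc = 73, then later acc = 34.
Step 2: closure() is called after acc is reassigned to 34. Closures capture variables by reference, not by value.
Step 3: result = 34

The answer is 34.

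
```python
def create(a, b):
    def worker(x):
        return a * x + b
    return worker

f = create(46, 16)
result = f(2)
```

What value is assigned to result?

Step 1: create(46, 16) captures a = 46, b = 16.
Step 2: f(2) computes 46 * 2 + 16 = 108.
Step 3: result = 108

The answer is 108.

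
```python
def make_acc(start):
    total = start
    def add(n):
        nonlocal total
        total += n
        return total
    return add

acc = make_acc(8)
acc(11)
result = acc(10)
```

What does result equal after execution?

Step 1: make_acc(8) creates closure with total = 8.
Step 2: First acc(11): total = 8 + 11 = 19.
Step 3: Second acc(10): total = 19 + 10 = 29. result = 29

The answer is 29.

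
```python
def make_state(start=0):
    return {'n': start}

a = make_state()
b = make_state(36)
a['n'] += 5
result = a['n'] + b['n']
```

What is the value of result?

Step 1: make_state() returns a new dict each call (immutable default 0).
Step 2: a = {'n': 0}, b = {'n': 36}.
Step 3: a['n'] += 5 = 5. result = 5 + 36 = 41

The answer is 41.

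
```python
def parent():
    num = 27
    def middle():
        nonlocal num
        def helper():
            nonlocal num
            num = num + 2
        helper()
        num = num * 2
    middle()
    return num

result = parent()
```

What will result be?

Step 1: num = 27.
Step 2: helper() adds 2: num = 27 + 2 = 29.
Step 3: middle() doubles: num = 29 * 2 = 58.
Step 4: result = 58

The answer is 58.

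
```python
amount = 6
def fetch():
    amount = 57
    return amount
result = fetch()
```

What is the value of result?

Step 1: Global amount = 6.
Step 2: fetch() creates local amount = 57, shadowing the global.
Step 3: Returns local amount = 57. result = 57

The answer is 57.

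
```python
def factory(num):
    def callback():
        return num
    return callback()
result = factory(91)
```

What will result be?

Step 1: factory(91) binds parameter num = 91.
Step 2: callback() looks up num in enclosing scope and finds the parameter num = 91.
Step 3: result = 91

The answer is 91.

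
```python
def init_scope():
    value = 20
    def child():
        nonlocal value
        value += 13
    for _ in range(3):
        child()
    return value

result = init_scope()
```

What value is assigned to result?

Step 1: value = 20.
Step 2: child() is called 3 times in a loop, each adding 13 via nonlocal.
Step 3: value = 20 + 13 * 3 = 59

The answer is 59.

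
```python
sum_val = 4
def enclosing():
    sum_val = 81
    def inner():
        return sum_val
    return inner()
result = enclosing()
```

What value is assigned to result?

Step 1: sum_val = 4 globally, but enclosing() defines sum_val = 81 locally.
Step 2: inner() looks up sum_val. Not in local scope, so checks enclosing scope (enclosing) and finds sum_val = 81.
Step 3: result = 81

The answer is 81.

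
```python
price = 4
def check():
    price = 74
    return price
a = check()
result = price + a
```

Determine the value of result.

Step 1: Global price = 4. check() returns local price = 74.
Step 2: a = 74. Global price still = 4.
Step 3: result = 4 + 74 = 78

The answer is 78.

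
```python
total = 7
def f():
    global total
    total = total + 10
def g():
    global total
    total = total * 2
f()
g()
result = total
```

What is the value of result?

Step 1: total = 7.
Step 2: f() adds 10: total = 7 + 10 = 17.
Step 3: g() doubles: total = 17 * 2 = 34.
Step 4: result = 34

The answer is 34.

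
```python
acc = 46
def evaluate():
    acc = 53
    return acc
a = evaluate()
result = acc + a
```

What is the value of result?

Step 1: Global acc = 46. evaluate() returns local acc = 53.
Step 2: a = 53. Global acc still = 46.
Step 3: result = 46 + 53 = 99

The answer is 99.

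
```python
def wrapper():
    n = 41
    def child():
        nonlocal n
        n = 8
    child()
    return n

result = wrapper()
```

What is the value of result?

Step 1: wrapper() sets n = 41.
Step 2: child() uses nonlocal to reassign n = 8.
Step 3: result = 8

The answer is 8.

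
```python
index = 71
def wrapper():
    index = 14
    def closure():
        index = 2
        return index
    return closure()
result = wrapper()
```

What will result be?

Step 1: Three scopes define index: global (71), wrapper (14), closure (2).
Step 2: closure() has its own local index = 2, which shadows both enclosing and global.
Step 3: result = 2 (local wins in LEGB)

The answer is 2.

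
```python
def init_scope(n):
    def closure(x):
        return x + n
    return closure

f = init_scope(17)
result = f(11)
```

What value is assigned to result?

Step 1: init_scope(17) creates a closure that captures n = 17.
Step 2: f(11) calls the closure with x = 11, returning 11 + 17 = 28.
Step 3: result = 28

The answer is 28.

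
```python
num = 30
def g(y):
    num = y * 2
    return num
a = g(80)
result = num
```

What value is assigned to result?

Step 1: Global num = 30.
Step 2: g(80) creates local num = 80 * 2 = 160.
Step 3: Global num unchanged because no global keyword. result = 30

The answer is 30.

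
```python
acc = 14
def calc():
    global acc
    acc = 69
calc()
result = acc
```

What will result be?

Step 1: acc = 14 globally.
Step 2: calc() declares global acc and sets it to 69.
Step 3: After calc(), global acc = 69. result = 69

The answer is 69.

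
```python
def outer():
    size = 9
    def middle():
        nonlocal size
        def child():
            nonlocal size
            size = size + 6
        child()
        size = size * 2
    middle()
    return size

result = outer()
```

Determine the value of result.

Step 1: size = 9.
Step 2: child() adds 6: size = 9 + 6 = 15.
Step 3: middle() doubles: size = 15 * 2 = 30.
Step 4: result = 30

The answer is 30.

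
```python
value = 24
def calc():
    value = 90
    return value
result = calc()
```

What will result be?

Step 1: Global value = 24.
Step 2: calc() creates local value = 90, shadowing the global.
Step 3: Returns local value = 90. result = 90

The answer is 90.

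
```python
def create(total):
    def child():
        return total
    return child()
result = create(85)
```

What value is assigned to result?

Step 1: create(85) binds parameter total = 85.
Step 2: child() looks up total in enclosing scope and finds the parameter total = 85.
Step 3: result = 85

The answer is 85.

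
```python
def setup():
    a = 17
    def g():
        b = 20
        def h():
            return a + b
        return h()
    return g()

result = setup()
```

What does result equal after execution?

Step 1: setup() defines a = 17. g() defines b = 20.
Step 2: h() accesses both from enclosing scopes: a = 17, b = 20.
Step 3: result = 17 + 20 = 37

The answer is 37.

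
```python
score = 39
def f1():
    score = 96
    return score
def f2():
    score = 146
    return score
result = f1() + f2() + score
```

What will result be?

Step 1: Each function shadows global score with its own local.
Step 2: f1() returns 96, f2() returns 146.
Step 3: Global score = 39 is unchanged. result = 96 + 146 + 39 = 281

The answer is 281.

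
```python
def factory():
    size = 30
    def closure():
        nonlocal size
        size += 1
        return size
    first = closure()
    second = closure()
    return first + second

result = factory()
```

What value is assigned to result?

Step 1: size starts at 30.
Step 2: First call: size = 30 + 1 = 31, returns 31.
Step 3: Second call: size = 31 + 1 = 32, returns 32.
Step 4: result = 31 + 32 = 63

The answer is 63.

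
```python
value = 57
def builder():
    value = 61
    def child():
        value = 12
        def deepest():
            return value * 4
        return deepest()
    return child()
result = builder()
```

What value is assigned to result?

Step 1: deepest() looks up value through LEGB: not local, finds value = 12 in enclosing child().
Step 2: Returns 12 * 4 = 48.
Step 3: result = 48

The answer is 48.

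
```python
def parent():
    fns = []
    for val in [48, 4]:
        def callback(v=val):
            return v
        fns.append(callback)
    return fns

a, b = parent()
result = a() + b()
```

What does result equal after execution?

Step 1: Default argument v=val captures val at each iteration.
Step 2: a() returns 48 (captured at first iteration), b() returns 4 (captured at second).
Step 3: result = 48 + 4 = 52

The answer is 52.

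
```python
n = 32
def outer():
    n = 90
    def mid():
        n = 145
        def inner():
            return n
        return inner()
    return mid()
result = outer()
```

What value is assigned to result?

Step 1: Three levels of shadowing: global 32, outer 90, mid 145.
Step 2: inner() finds n = 145 in enclosing mid() scope.
Step 3: result = 145

The answer is 145.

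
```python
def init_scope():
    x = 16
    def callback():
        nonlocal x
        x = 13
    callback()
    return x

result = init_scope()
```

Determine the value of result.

Step 1: init_scope() sets x = 16.
Step 2: callback() uses nonlocal to reassign x = 13.
Step 3: result = 13

The answer is 13.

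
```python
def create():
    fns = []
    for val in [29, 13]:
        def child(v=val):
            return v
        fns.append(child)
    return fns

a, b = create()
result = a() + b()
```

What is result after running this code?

Step 1: Default argument v=val captures val at each iteration.
Step 2: a() returns 29 (captured at first iteration), b() returns 13 (captured at second).
Step 3: result = 29 + 13 = 42

The answer is 42.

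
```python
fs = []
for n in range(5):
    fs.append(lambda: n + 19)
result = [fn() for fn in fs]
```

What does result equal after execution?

Step 1: All lambdas capture n by reference. After the loop, n = 4.
Step 2: Each call returns 4 + 19 = 23.
Step 3: result = [23, 23, 23, 23, 23]

The answer is [23, 23, 23, 23, 23].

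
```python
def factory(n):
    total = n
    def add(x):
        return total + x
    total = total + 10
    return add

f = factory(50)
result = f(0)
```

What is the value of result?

Step 1: factory(50) sets total = 50, then total = 50 + 10 = 60.
Step 2: Closures capture by reference, so add sees total = 60.
Step 3: f(0) returns 60 + 0 = 60

The answer is 60.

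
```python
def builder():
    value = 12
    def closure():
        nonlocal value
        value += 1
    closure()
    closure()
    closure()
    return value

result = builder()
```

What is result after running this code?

Step 1: value starts at 12.
Step 2: closure() is called 3 times, each adding 1.
Step 3: value = 12 + 1 * 3 = 15

The answer is 15.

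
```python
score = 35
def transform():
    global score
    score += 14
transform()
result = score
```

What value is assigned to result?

Step 1: score = 35 globally.
Step 2: transform() modifies global score: score += 14 = 49.
Step 3: result = 49

The answer is 49.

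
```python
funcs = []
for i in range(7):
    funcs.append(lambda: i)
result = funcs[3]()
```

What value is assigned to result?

Step 1: The loop creates 7 lambdas, all referencing the same variable i.
Step 2: After the loop, i = 6 (final value).
Step 3: funcs[3]() looks up i at call time and finds 6. This is the late binding gotcha. result = 6

The answer is 6.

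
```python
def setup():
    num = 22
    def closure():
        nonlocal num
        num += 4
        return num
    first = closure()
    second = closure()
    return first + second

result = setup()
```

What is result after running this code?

Step 1: num starts at 22.
Step 2: First call: num = 22 + 4 = 26, returns 26.
Step 3: Second call: num = 26 + 4 = 30, returns 30.
Step 4: result = 26 + 30 = 56

The answer is 56.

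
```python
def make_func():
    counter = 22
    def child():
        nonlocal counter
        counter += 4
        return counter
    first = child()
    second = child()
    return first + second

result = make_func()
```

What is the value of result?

Step 1: counter starts at 22.
Step 2: First call: counter = 22 + 4 = 26, returns 26.
Step 3: Second call: counter = 26 + 4 = 30, returns 30.
Step 4: result = 26 + 30 = 56

The answer is 56.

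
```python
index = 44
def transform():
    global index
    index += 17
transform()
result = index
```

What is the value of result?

Step 1: index = 44 globally.
Step 2: transform() modifies global index: index += 17 = 61.
Step 3: result = 61

The answer is 61.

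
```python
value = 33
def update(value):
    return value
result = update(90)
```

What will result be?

Step 1: Global value = 33.
Step 2: update(90) takes parameter value = 90, which shadows the global.
Step 3: result = 90

The answer is 90.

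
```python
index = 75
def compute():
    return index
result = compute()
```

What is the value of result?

Step 1: index = 75 is defined in the global scope.
Step 2: compute() looks up index. No local index exists, so Python checks the global scope via LEGB rule and finds index = 75.
Step 3: result = 75

The answer is 75.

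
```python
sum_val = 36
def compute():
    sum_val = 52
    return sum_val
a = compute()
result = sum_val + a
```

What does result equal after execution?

Step 1: Global sum_val = 36. compute() returns local sum_val = 52.
Step 2: a = 52. Global sum_val still = 36.
Step 3: result = 36 + 52 = 88

The answer is 88.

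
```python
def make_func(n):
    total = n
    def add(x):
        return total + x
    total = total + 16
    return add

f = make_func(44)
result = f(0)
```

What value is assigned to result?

Step 1: make_func(44) sets total = 44, then total = 44 + 16 = 60.
Step 2: Closures capture by reference, so add sees total = 60.
Step 3: f(0) returns 60 + 0 = 60

The answer is 60.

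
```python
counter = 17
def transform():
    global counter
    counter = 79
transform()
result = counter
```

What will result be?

Step 1: counter = 17 globally.
Step 2: transform() declares global counter and sets it to 79.
Step 3: After transform(), global counter = 79. result = 79

The answer is 79.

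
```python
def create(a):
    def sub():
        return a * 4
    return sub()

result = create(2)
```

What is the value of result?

Step 1: create(2) binds parameter a = 2.
Step 2: sub() accesses a = 2 from enclosing scope.
Step 3: result = 2 * 4 = 8

The answer is 8.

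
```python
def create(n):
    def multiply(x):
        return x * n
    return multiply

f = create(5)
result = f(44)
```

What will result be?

Step 1: create(5) returns multiply closure with n = 5.
Step 2: f(44) computes 44 * 5 = 220.
Step 3: result = 220

The answer is 220.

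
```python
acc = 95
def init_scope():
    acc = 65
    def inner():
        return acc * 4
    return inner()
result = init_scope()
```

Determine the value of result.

Step 1: init_scope() shadows global acc with acc = 65.
Step 2: inner() finds acc = 65 in enclosing scope, computes 65 * 4 = 260.
Step 3: result = 260

The answer is 260.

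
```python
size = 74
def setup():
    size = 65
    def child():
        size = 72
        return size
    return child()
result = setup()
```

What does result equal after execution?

Step 1: Three scopes define size: global (74), setup (65), child (72).
Step 2: child() has its own local size = 72, which shadows both enclosing and global.
Step 3: result = 72 (local wins in LEGB)

The answer is 72.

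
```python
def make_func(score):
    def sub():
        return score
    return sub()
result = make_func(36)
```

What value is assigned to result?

Step 1: make_func(36) binds parameter score = 36.
Step 2: sub() looks up score in enclosing scope and finds the parameter score = 36.
Step 3: result = 36

The answer is 36.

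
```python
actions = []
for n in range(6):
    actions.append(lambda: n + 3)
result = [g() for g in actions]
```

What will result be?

Step 1: All lambdas capture n by reference. After the loop, n = 5.
Step 2: Each call returns 5 + 3 = 8.
Step 3: result = [8, 8, 8, 8, 8, 8]

The answer is [8, 8, 8, 8, 8, 8].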